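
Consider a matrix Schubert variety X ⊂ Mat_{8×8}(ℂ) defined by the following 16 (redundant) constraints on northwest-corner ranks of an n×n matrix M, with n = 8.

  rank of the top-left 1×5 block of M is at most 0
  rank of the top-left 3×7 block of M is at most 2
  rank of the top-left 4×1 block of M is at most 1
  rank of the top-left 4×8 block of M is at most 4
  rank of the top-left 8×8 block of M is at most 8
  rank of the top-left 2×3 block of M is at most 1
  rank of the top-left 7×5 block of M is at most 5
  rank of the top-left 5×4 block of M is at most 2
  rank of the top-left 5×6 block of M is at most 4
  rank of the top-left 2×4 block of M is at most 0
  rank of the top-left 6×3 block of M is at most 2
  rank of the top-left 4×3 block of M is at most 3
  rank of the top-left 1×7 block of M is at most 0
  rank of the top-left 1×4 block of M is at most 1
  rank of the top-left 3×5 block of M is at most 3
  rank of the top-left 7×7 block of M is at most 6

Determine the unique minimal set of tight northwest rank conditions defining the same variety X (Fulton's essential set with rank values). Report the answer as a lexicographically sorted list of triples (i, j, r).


Propagating the 16 rank bounds to every northwest block:

  R[1]: 0, 0, 0, 0, 0, 0, 0, 1
  R[2]: 0, 0, 0, 0, 1, 1, 1, 2
  R[3]: 1, 1, 1, 1, 2, 2, 2, 3
  R[4]: 1, 2, 2, 2, 3, 3, 3, 4
  R[5]: 1, 2, 2, 2, 3, 4, 4, 5
  R[6]: 1, 2, 2, 3, 4, 5, 5, 6
  R[7]: 1, 2, 3, 4, 5, 6, 6, 7
  R[8]: 1, 2, 3, 4, 5, 6, 7, 8

second differences of R give the permutation w = (8, 5, 1, 2, 6, 4, 3, 7).

4 SE-corners of the 14-cell Rothe diagram give Ess(w):

[(1, 7, 0), (2, 4, 0), (5, 4, 2), (6, 3, 2)]


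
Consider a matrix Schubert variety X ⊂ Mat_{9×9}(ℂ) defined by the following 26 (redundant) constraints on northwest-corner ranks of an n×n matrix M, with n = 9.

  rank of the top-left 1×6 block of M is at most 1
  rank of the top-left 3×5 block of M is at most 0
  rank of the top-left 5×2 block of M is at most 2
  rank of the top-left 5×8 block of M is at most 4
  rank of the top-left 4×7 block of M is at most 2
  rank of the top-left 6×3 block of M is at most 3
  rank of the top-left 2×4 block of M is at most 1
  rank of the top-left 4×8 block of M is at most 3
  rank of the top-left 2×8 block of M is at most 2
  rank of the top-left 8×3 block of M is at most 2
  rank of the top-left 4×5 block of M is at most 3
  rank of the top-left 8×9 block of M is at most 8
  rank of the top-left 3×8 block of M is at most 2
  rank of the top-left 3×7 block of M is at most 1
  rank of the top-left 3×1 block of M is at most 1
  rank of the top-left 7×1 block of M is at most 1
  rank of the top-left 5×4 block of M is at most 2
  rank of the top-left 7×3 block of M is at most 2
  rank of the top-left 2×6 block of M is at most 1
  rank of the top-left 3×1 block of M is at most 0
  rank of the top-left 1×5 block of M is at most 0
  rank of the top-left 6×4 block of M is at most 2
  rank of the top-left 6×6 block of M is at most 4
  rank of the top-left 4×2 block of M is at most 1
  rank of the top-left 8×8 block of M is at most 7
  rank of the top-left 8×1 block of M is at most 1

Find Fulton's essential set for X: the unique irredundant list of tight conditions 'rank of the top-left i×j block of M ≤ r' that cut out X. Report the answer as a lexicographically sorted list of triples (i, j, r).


Propagating the 26 rank bounds to every northwest block:

  row 1: 0  0  0  0  0  1  1  1  1
  row 2: 0  0  0  0  0  1  1  2  2
  row 3: 0  0  0  0  0  1  1  2  3
  row 4: 1  1  1  1  1  2  2  3  4
  row 5: 1  2  2  2  2  3  3  4  5
  row 6: 1  2  2  2  3  4  4  5  6
  row 7: 1  2  2  3  4  5  5  6  7
  row 8: 1  2  2  3  4  5  6  7  8
  row 9: 1  2  3  4  5  6  7  8  9

the unique w with this rank table is (6, 8, 9, 1, 2, 5, 4, 7, 3).

D(w) has 21 cells with 4 SE-corners; essential set:

[(3, 5, 0), (3, 7, 1), (6, 4, 2), (8, 3, 2)]


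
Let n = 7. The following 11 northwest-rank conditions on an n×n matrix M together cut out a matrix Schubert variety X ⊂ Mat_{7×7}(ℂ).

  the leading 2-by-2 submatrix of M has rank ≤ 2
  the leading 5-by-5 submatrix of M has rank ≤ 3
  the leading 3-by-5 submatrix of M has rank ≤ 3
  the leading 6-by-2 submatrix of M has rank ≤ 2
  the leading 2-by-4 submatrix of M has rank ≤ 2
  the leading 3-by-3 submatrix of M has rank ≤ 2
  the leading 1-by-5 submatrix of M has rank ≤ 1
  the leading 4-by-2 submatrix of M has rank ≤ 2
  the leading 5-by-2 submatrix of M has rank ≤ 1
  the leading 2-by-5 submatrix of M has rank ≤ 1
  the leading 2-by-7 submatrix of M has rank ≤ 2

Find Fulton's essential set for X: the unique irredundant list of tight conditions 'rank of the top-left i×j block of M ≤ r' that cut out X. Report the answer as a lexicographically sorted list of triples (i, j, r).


Rank table r_w(7×7) implied by the 11 constraints:

  row 1: 1 | 1 | 1 | 1 | 1 | 1 | 1
  row 2: 1 | 1 | 1 | 1 | 1 | 2 | 2
  row 3: 1 | 1 | 2 | 2 | 2 | 3 | 3
  row 4: 1 | 1 | 2 | 3 | 3 | 4 | 4
  row 5: 1 | 1 | 2 | 3 | 3 | 4 | 5
  row 6: 1 | 2 | 3 | 4 | 4 | 5 | 6
  row 7: 1 | 2 | 3 | 4 | 5 | 6 | 7

giving w = (1, 6, 3, 4, 7, 2, 5) via Δ²R.

Fulton essential set (3 of the 8 Rothe cells):

[(2, 5, 1), (5, 2, 1), (5, 5, 3)]


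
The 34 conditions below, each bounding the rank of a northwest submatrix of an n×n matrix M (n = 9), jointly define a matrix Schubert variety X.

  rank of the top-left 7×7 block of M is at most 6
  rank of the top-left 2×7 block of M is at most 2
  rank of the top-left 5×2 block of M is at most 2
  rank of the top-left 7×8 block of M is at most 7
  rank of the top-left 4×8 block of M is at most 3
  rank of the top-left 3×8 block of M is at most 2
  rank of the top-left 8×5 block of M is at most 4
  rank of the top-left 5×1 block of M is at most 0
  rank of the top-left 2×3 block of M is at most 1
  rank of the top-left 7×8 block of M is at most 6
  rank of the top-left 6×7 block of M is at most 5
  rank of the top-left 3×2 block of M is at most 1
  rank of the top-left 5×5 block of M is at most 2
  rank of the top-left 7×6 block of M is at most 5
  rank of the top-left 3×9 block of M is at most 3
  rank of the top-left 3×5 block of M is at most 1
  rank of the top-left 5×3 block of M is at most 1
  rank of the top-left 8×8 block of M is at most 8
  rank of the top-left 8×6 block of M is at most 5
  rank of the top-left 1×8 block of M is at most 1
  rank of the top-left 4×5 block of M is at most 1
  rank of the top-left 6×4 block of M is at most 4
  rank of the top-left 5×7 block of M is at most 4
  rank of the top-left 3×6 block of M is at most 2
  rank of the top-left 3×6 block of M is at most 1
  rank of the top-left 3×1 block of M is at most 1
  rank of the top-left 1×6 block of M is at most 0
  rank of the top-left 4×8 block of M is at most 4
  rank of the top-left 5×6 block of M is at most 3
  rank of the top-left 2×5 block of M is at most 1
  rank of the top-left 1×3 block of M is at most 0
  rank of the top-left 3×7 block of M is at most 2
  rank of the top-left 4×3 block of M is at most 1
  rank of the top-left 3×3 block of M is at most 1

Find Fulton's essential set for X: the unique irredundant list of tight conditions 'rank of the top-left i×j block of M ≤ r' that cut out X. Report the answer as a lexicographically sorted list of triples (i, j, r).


Computing R[i][j] = min implied NW-rank bound (n=9, 34 conditions):

  0, 0, 0, 0, 0, 0, 1, 1, 1
  0, 1, 1, 1, 1, 1, 2, 2, 2
  0, 1, 1, 1, 1, 1, 2, 2, 3
  0, 1, 1, 1, 1, 2, 3, 3, 4
  0, 1, 1, 2, 2, 3, 4, 4, 5
  1, 2, 2, 3, 3, 4, 5, 5, 6
  1, 2, 3, 4, 4, 5, 6, 6, 7
  1, 2, 3, 4, 4, 5, 6, 7, 8
  1, 2, 3, 4, 5, 6, 7, 8, 9

hence w(1..9) = (7, 2, 9, 6, 4, 1, 3, 8, 5).

Rothe diagram D(w) (20 cells), 7 SE-corners (essential conditions):

[(1, 6, 0), (3, 6, 1), (3, 8, 2), (4, 5, 1), (5, 1, 0), (5, 3, 1), (8, 5, 4)]


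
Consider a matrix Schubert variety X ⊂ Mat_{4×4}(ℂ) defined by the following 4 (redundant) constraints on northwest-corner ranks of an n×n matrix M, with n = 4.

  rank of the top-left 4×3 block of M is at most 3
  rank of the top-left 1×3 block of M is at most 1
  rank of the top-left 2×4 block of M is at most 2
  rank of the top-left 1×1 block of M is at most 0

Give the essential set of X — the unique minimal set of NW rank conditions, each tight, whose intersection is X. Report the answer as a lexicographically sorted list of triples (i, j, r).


The tightest implied rank at each (i,j), from the 4 conditions:

  0 | 1 | 1 | 1
  1 | 2 | 2 | 2
  1 | 2 | 3 | 3
  1 | 2 | 3 | 4

reading off 1-entries of Δ²R: w = (2, 1, 3, 4).

Fulton essential set (the sole Rothe cell):

[(1, 1, 0)]


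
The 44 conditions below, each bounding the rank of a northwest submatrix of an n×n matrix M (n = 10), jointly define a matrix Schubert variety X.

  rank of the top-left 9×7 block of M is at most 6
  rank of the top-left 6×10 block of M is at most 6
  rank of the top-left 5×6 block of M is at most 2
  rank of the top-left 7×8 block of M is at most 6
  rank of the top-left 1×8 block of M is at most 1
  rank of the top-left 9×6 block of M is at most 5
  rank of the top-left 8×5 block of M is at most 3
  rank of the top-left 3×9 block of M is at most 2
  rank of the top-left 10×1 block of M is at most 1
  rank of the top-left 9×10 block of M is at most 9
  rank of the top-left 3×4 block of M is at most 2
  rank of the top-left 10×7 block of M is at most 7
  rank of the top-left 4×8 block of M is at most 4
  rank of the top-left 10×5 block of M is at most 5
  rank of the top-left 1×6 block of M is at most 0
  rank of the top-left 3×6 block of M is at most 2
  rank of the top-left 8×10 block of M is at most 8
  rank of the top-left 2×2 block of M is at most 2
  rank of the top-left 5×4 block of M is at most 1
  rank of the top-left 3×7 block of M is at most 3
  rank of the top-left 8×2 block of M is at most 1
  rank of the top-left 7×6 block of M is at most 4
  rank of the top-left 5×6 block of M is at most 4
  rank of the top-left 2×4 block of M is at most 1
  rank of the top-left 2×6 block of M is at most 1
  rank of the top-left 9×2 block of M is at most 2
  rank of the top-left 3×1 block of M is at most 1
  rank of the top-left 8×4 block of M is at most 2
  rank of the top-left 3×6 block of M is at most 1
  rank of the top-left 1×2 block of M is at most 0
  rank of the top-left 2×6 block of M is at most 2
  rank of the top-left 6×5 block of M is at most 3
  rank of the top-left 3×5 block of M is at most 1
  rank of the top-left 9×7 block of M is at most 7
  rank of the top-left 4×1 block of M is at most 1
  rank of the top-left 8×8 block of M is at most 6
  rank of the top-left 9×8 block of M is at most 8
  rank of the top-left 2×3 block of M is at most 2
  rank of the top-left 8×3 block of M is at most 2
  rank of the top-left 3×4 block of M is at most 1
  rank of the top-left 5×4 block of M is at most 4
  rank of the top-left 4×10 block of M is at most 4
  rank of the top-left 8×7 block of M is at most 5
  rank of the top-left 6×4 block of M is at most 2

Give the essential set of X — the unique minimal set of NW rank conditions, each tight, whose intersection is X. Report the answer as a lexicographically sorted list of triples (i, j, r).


Propagating the 44 rank bounds to every northwest block:

  i=1: 0, 0, 0, 0, 0, 0, 1, 1, 1, 1
  i=2: 1, 1, 1, 1, 1, 1, 2, 2, 2, 2
  i=3: 1, 1, 1, 1, 1, 1, 2, 2, 2, 3
  i=4: 1, 1, 1, 1, 2, 2, 3, 3, 3, 4
  i=5: 1, 1, 1, 1, 2, 2, 3, 4, 4, 5
  i=6: 1, 1, 2, 2, 3, 3, 4, 5, 5, 6
  i=7: 1, 1, 2, 2, 3, 4, 5, 6, 6, 7
  i=8: 1, 1, 2, 2, 3, 4, 5, 6, 7, 8
  i=9: 1, 2, 3, 3, 4, 5, 6, 7, 8, 9
  i=10: 1, 2, 3, 4, 5, 6, 7, 8, 9, 10

giving w = (7, 1, 10, 5, 8, 3, 6, 9, 2, 4) via Δ²R.

Fulton essential set (7 of the 25 Rothe cells):

[(1, 6, 0), (3, 6, 1), (3, 9, 2), (5, 4, 1), (5, 6, 2), (8, 2, 1), (8, 4, 2)]


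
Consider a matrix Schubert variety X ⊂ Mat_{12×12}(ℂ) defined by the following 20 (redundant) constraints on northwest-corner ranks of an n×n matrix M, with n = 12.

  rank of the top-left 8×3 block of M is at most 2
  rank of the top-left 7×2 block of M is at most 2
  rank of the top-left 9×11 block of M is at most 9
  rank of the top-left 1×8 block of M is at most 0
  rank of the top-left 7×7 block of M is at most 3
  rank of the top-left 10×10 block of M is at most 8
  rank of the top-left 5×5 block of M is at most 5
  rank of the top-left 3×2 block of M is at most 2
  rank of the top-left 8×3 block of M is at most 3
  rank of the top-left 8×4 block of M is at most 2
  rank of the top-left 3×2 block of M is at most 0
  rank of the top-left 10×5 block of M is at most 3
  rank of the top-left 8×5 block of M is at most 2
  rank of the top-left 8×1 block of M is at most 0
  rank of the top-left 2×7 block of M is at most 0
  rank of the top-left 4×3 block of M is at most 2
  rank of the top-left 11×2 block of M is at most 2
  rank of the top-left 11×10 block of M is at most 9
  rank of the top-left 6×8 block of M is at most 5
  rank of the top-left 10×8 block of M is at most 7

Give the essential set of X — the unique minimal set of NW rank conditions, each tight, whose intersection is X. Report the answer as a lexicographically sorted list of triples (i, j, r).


Computing R[i][j] = min implied NW-rank bound (n=12, 20 conditions):

  R[1]: 0 0 0 0 0 0 0 0 1 1 1 1
  R[2]: 0 0 0 0 0 0 0 1 2 2 2 2
  R[3]: 0 0 1 1 1 1 1 2 3 3 3 3
  R[4]: 0 1 2 2 2 2 2 3 4 4 4 4
  R[5]: 0 1 2 2 2 3 3 4 5 5 5 5
  R[6]: 0 1 2 2 2 3 3 4 5 6 6 6
  R[7]: 0 1 2 2 2 3 3 4 5 6 7 7
  R[8]: 0 1 2 2 2 3 4 5 6 7 8 8
  R[9]: 1 2 3 3 3 4 5 6 7 8 9 9
  R[10]: 1 2 3 3 3 4 5 6 7 8 9 10
  R[11]: 1 2 3 4 4 5 6 7 8 9 10 11
  R[12]: 1 2 3 4 5 6 7 8 9 10 11 12

second differences of R give the permutation w = (9, 8, 3, 2, 6, 10, 11, 7, 1, 12, 4, 5).

|D(w)|=34, |Ess(w)|=7:

[(1, 8, 0), (2, 7, 0), (3, 2, 0), (7, 7, 3), (8, 1, 0), (8, 5, 2), (10, 5, 3)]


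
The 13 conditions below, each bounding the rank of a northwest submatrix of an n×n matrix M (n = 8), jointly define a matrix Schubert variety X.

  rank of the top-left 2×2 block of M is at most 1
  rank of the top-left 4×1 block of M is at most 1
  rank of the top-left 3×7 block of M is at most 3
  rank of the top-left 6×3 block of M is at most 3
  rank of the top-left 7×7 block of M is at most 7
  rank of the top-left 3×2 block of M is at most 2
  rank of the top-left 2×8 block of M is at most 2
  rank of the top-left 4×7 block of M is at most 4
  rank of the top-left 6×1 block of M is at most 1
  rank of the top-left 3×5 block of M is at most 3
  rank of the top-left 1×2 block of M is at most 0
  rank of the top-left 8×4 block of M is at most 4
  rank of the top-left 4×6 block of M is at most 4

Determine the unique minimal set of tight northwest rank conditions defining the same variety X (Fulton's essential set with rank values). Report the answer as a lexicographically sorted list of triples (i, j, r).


Propagating the 13 rank bounds to every northwest block:

  R[1]: 0 | 0 | 1 | 1 | 1 | 1 | 1 | 1
  R[2]: 1 | 1 | 2 | 2 | 2 | 2 | 2 | 2
  R[3]: 1 | 2 | 3 | 3 | 3 | 3 | 3 | 3
  R[4]: 1 | 2 | 3 | 4 | 4 | 4 | 4 | 4
  R[5]: 1 | 2 | 3 | 4 | 5 | 5 | 5 | 5
  R[6]: 1 | 2 | 3 | 4 | 5 | 6 | 6 | 6
  R[7]: 1 | 2 | 3 | 4 | 5 | 6 | 7 | 7
  R[8]: 1 | 2 | 3 | 4 | 5 | 6 | 7 | 8

reading off 1-entries of Δ²R: w = (3, 1, 2, 4, 5, 6, 7, 8).

|D(w)|=2, |Ess(w)|=1:

[(1, 2, 0)]


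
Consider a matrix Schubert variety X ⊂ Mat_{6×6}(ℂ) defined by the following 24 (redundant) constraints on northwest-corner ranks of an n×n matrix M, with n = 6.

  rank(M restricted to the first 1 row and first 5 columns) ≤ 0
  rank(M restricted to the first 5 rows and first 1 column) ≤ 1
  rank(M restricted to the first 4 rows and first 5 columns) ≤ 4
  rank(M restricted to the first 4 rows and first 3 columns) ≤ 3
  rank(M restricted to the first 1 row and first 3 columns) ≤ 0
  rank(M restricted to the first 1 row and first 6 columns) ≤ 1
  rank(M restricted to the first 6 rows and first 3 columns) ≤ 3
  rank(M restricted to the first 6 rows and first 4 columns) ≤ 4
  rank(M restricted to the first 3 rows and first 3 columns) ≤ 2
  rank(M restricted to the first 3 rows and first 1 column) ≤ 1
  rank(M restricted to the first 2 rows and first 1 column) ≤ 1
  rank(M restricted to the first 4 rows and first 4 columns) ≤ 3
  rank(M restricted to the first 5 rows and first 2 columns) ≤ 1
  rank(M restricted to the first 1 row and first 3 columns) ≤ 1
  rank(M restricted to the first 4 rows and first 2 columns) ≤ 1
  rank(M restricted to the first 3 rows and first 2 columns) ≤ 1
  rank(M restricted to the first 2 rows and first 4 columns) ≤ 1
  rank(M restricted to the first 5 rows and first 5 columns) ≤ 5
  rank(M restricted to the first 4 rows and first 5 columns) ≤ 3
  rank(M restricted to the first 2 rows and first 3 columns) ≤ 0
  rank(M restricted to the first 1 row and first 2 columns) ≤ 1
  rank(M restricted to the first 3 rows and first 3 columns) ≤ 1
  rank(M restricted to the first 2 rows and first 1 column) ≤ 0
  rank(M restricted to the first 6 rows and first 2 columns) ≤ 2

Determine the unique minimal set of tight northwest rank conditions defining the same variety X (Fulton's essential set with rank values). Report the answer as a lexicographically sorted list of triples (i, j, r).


Rank table r_w(6×6) implied by the 24 constraints:

  R[1]: 0, 0, 0, 0, 0, 1
  R[2]: 0, 0, 0, 1, 1, 2
  R[3]: 1, 1, 1, 2, 2, 3
  R[4]: 1, 1, 2, 3, 3, 4
  R[5]: 1, 1, 2, 3, 4, 5
  R[6]: 1, 2, 3, 4, 5, 6

giving w = (6, 4, 1, 3, 5, 2) via Δ²R.

3 SE-corners of the 10-cell Rothe diagram give Ess(w):

[(1, 5, 0), (2, 3, 0), (5, 2, 1)]


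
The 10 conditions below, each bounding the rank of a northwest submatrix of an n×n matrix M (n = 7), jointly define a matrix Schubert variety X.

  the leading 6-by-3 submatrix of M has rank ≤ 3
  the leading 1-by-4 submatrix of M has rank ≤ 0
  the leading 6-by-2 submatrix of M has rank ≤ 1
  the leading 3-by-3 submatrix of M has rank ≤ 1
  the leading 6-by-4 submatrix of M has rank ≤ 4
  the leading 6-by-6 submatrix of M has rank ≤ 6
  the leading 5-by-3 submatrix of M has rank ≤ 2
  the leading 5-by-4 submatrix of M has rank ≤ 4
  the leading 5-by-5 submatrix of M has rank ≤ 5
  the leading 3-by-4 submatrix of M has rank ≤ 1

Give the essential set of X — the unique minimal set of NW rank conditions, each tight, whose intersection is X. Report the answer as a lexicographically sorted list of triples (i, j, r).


Rank table r_w(7×7) implied by the 10 constraints:

  i=1: 0 | 0 | 0 | 0 | 1 | 1 | 1
  i=2: 1 | 1 | 1 | 1 | 2 | 2 | 2
  i=3: 1 | 1 | 1 | 1 | 2 | 3 | 3
  i=4: 1 | 1 | 2 | 2 | 3 | 4 | 4
  i=5: 1 | 1 | 2 | 3 | 4 | 5 | 5
  i=6: 1 | 1 | 2 | 3 | 4 | 5 | 6
  i=7: 1 | 2 | 3 | 4 | 5 | 6 | 7

giving w = (5, 1, 6, 3, 4, 7, 2) via Δ²R.

D(w) has 10 cells with 3 SE-corners; essential set:

[(1, 4, 0), (3, 4, 1), (6, 2, 1)]


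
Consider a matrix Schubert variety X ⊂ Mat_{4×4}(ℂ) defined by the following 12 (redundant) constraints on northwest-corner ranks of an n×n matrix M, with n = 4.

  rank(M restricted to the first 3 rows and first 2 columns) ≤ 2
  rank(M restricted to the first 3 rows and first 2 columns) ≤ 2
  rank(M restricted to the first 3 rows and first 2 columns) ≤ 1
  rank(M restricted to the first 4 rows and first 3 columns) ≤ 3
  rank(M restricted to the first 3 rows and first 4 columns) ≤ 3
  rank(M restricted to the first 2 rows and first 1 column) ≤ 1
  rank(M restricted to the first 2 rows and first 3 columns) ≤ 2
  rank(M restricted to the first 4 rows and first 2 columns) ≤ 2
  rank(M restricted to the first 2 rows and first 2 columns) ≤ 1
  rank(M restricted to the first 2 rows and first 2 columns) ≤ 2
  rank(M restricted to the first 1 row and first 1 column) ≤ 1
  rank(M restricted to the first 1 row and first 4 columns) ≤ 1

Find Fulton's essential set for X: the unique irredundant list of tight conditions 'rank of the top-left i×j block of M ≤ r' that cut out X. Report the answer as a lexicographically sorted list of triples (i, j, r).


Propagating the 12 rank bounds to every northwest block:

  i=1: 1, 1, 1, 1
  i=2: 1, 1, 2, 2
  i=3: 1, 1, 2, 3
  i=4: 1, 2, 3, 4

reading off 1-entries of Δ²R: w = (1, 3, 4, 2).

Rothe diagram D(w) (2 cells), 1 SE-corner (essential condition):

[(3, 2, 1)]


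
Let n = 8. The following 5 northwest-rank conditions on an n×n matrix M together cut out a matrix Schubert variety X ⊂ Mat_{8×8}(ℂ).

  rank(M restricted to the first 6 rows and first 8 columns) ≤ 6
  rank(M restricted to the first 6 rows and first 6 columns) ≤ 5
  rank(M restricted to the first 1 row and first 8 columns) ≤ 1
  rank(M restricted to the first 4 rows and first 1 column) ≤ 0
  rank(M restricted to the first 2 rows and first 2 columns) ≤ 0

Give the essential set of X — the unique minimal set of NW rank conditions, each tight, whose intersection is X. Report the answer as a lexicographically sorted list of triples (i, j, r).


The tightest implied rank at each (i,j), from the 5 conditions:

  row 1: 0  0  1  1  1  1  1  1
  row 2: 0  0  1  2  2  2  2  2
  row 3: 0  1  2  3  3  3  3  3
  row 4: 0  1  2  3  4  4  4  4
  row 5: 1  2  3  4  5  5  5  5
  row 6: 1  2  3  4  5  5  6  6
  row 7: 1  2  3  4  5  6  7  7
  row 8: 1  2  3  4  5  6  7  8

the unique w with this rank table is (3, 4, 2, 5, 1, 7, 6, 8).

Rothe diagram D(w) (7 cells), 3 SE-corners (essential conditions):

[(2, 2, 0), (4, 1, 0), (6, 6, 5)]


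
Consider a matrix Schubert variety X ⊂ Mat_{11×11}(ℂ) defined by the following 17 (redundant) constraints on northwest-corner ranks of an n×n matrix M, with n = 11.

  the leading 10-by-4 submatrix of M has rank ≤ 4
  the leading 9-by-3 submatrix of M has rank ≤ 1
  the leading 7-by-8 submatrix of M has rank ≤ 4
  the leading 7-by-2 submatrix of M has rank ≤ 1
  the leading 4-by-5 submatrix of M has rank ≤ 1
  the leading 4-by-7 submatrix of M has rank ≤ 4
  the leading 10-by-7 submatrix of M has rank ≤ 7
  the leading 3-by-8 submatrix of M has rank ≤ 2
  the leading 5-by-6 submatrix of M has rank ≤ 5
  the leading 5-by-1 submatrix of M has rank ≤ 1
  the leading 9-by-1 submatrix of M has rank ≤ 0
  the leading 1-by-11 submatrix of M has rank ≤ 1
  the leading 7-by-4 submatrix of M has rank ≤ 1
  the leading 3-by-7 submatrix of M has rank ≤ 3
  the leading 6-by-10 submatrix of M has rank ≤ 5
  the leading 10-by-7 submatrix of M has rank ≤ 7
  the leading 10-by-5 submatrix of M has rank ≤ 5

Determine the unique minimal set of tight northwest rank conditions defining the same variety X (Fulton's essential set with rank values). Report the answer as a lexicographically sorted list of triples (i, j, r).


Propagating the 17 rank bounds to every northwest block:

  0 1 1 1 1 1 1 1 1 1 1
  0 1 1 1 1 2 2 2 2 2 2
  0 1 1 1 1 2 2 2 3 3 3
  0 1 1 1 1 2 3 3 4 4 4
  0 1 1 1 2 3 4 4 5 5 5
  0 1 1 1 2 3 4 4 5 5 6
  0 1 1 1 2 3 4 4 5 6 7
  0 1 1 2 3 4 5 5 6 7 8
  0 1 1 2 3 4 5 6 7 8 9
  1 2 2 3 4 5 6 7 8 9 10
  1 2 3 4 5 6 7 8 9 10 11

so w = (2, 6, 9, 7, 5, 11, 10, 4, 8, 1, 3).

Fulton essential set (7 of the 31 Rothe cells):

[(3, 8, 2), (4, 5, 1), (6, 10, 5), (7, 4, 1), (7, 8, 4), (9, 1, 0), (9, 3, 1)]


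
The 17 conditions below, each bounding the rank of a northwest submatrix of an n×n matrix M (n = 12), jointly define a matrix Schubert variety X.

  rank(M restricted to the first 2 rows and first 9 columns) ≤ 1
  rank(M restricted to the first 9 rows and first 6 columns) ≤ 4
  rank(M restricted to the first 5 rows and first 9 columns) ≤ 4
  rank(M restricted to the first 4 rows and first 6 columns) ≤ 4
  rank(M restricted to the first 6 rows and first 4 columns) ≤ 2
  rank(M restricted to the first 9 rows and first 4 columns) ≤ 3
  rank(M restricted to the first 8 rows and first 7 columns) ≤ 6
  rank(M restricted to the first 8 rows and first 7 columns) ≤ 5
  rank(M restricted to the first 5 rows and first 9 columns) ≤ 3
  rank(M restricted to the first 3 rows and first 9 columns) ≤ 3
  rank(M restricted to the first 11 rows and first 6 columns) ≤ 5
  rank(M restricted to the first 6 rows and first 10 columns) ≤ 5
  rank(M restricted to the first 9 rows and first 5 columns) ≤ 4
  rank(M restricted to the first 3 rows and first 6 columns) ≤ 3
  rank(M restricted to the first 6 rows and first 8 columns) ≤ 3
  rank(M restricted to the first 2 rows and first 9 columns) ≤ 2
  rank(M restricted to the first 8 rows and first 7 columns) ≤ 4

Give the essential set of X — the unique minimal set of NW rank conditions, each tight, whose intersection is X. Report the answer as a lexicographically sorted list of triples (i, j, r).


Reconstructing r_w from the 17 given conditions:

  i=1: 1 | 1 | 1 | 1 | 1 | 1 | 1 | 1 | 1 | 1 | 1 | 1
  i=2: 1 | 1 | 1 | 1 | 1 | 1 | 1 | 1 | 1 | 2 | 2 | 2
  i=3: 1 | 2 | 2 | 2 | 2 | 2 | 2 | 2 | 2 | 3 | 3 | 3
  i=4: 1 | 2 | 2 | 2 | 3 | 3 | 3 | 3 | 3 | 4 | 4 | 4
  i=5: 1 | 2 | 2 | 2 | 3 | 3 | 3 | 3 | 3 | 4 | 5 | 5
  i=6: 1 | 2 | 2 | 2 | 3 | 3 | 3 | 3 | 4 | 5 | 6 | 6
  i=7: 1 | 2 | 3 | 3 | 4 | 4 | 4 | 4 | 5 | 6 | 7 | 7
  i=8: 1 | 2 | 3 | 3 | 4 | 4 | 4 | 5 | 6 | 7 | 8 | 8
  i=9: 1 | 2 | 3 | 3 | 4 | 4 | 5 | 6 | 7 | 8 | 9 | 9
  i=10: 1 | 2 | 3 | 4 | 5 | 5 | 6 | 7 | 8 | 9 | 10 | 10
  i=11: 1 | 2 | 3 | 4 | 5 | 5 | 6 | 7 | 8 | 9 | 10 | 11
  i=12: 1 | 2 | 3 | 4 | 5 | 6 | 7 | 8 | 9 | 10 | 11 | 12

giving w = (1, 10, 2, 5, 11, 9, 3, 8, 7, 4, 12, 6) via Δ²R.

Rothe diagram D(w) (27 cells), 8 SE-corners (essential conditions):

[(2, 9, 1), (5, 9, 3), (6, 4, 2), (6, 8, 3), (8, 7, 4), (9, 4, 3), (9, 6, 4), (11, 6, 5)]


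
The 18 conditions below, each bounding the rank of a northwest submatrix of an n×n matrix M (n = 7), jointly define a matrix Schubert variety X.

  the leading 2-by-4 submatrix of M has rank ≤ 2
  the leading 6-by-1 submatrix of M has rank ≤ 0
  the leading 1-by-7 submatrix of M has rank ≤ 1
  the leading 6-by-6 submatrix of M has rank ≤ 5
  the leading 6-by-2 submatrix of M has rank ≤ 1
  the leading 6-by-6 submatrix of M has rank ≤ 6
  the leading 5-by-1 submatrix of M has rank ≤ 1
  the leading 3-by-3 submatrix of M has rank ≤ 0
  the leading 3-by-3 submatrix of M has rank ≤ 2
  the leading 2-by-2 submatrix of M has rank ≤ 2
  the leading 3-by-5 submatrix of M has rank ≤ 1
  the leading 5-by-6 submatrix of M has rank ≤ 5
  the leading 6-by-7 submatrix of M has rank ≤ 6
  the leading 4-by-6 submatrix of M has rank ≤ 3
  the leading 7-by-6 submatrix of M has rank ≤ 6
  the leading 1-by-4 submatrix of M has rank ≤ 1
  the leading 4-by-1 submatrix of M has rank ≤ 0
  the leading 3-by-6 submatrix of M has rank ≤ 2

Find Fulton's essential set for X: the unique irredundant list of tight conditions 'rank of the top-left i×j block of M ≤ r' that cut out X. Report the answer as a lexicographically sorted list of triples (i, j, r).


Recovering R(i,j) via the rank-extension bound from the 18 conditions:

  R[1]: 0 0 0 1 1 1 1
  R[2]: 0 0 0 1 1 2 2
  R[3]: 0 0 0 1 1 2 3
  R[4]: 0 1 1 2 2 3 4
  R[5]: 0 1 2 3 3 4 5
  R[6]: 0 1 2 3 4 5 6
  R[7]: 1 2 3 4 5 6 7

giving w = (4, 6, 7, 2, 3, 5, 1) via Δ²R.

Rothe diagram D(w) (14 cells), 3 SE-corners (essential conditions):

[(3, 3, 0), (3, 5, 1), (6, 1, 0)]


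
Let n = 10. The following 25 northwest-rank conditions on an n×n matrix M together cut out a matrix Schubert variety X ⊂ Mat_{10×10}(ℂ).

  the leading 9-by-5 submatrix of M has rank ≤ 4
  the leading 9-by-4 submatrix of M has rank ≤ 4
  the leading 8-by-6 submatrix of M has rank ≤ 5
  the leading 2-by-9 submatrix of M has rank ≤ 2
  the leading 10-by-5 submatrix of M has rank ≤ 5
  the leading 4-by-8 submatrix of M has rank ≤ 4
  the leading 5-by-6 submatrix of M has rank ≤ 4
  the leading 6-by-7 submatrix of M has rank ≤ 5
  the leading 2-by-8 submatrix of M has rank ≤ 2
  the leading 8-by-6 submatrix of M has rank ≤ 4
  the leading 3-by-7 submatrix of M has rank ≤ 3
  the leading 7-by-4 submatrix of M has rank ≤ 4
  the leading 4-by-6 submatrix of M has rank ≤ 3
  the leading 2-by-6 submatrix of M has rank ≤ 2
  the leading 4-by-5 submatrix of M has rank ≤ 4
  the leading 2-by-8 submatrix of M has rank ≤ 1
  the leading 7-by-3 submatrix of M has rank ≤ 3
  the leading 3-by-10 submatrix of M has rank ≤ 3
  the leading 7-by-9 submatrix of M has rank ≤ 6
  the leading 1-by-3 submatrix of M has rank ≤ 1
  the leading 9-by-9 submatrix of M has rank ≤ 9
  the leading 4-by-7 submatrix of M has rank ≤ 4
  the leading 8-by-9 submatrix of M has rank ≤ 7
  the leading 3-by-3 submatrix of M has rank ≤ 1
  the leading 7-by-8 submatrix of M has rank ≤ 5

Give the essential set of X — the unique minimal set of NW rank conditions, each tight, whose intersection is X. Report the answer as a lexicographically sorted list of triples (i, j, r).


Recovering R(i,j) via the rank-extension bound from the 25 conditions:

  R[1]: 1 1 1 1 1 1 1 1 1 1
  R[2]: 1 1 1 1 1 1 1 1 2 2
  R[3]: 1 1 1 2 2 2 2 2 3 3
  R[4]: 1 2 2 3 3 3 3 3 4 4
  R[5]: 1 2 3 4 4 4 4 4 5 5
  R[6]: 1 2 3 4 4 4 5 5 6 6
  R[7]: 1 2 3 4 4 4 5 5 6 7
  R[8]: 1 2 3 4 4 4 5 6 7 8
  R[9]: 1 2 3 4 4 5 6 7 8 9
  R[10]: 1 2 3 4 5 6 7 8 9 10

so w = (1, 9, 4, 2, 3, 7, 10, 8, 6, 5).

Fulton essential set (5 of the 17 Rothe cells):

[(2, 8, 1), (3, 3, 1), (7, 8, 5), (8, 6, 4), (9, 5, 4)]


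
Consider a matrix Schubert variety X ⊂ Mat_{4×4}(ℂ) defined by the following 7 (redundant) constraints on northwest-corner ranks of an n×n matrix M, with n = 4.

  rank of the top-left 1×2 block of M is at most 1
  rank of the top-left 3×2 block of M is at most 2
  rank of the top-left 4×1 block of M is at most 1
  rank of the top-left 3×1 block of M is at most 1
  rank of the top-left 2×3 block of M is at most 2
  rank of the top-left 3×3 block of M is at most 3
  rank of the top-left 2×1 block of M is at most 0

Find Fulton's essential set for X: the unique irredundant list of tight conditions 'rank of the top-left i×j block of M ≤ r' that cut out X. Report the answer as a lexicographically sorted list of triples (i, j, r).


Reconstructing r_w from the 7 given conditions:

  R[1]: 0 | 1 | 1 | 1
  R[2]: 0 | 1 | 2 | 2
  R[3]: 1 | 2 | 3 | 3
  R[4]: 1 | 2 | 3 | 4

so w = (2, 3, 1, 4).

ℓ(w)=2; the 1 essential cell (i,j,r):

[(2, 1, 0)]


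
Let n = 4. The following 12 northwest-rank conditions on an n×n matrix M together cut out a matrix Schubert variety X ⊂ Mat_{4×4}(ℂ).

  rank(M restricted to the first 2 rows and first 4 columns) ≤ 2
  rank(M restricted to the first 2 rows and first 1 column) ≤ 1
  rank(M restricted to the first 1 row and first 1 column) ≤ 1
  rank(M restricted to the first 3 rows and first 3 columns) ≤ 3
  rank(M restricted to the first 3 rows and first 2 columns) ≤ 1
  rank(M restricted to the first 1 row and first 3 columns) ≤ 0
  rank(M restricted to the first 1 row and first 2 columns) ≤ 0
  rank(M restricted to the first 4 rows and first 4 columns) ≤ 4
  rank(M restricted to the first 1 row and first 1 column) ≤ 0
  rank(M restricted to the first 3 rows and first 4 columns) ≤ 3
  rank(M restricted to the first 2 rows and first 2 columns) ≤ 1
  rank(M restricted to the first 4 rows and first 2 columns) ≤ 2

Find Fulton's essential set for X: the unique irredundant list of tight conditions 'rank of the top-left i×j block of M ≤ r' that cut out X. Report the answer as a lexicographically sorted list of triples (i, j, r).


Propagating the 12 rank bounds to every northwest block:

  row 1: 0  0  0  1
  row 2: 1  1  1  2
  row 3: 1  1  2  3
  row 4: 1  2  3  4

giving w = (4, 1, 3, 2) via Δ²R.

Rothe diagram D(w) (4 cells), 2 SE-corners (essential conditions):

[(1, 3, 0), (3, 2, 1)]


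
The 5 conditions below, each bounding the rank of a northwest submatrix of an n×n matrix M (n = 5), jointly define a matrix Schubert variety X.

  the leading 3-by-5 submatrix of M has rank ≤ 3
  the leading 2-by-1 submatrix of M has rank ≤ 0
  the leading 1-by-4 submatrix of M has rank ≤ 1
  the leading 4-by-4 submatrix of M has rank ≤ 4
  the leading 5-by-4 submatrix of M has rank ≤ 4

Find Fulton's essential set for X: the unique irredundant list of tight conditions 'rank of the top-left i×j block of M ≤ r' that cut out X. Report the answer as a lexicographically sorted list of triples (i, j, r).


The tightest implied rank at each (i,j), from the 5 conditions:

  row 1: 0, 1, 1, 1, 1
  row 2: 0, 1, 2, 2, 2
  row 3: 1, 2, 3, 3, 3
  row 4: 1, 2, 3, 4, 4
  row 5: 1, 2, 3, 4, 5

hence w(1..5) = (2, 3, 1, 4, 5).

|D(w)|=2, |Ess(w)|=1:

[(2, 1, 0)]


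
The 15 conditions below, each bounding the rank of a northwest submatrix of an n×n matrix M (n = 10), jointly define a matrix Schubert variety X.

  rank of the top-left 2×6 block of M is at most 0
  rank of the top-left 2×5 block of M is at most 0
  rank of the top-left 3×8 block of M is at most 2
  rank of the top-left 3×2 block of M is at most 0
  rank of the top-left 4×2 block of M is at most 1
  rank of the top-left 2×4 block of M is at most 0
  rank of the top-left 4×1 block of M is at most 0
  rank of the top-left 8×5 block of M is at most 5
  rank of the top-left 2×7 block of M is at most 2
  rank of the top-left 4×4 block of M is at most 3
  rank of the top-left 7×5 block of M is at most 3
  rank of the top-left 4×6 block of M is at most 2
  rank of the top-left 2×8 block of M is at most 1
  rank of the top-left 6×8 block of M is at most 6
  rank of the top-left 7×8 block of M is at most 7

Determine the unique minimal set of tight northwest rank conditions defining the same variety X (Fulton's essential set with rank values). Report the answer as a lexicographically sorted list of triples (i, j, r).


Computing R[i][j] = min implied NW-rank bound (n=10, 15 conditions):

  row 1: 0, 0, 0, 0, 0, 0, 1, 1, 1, 1
  row 2: 0, 0, 0, 0, 0, 0, 1, 1, 2, 2
  row 3: 0, 0, 1, 1, 1, 1, 2, 2, 3, 3
  row 4: 0, 1, 2, 2, 2, 2, 3, 3, 4, 4
  row 5: 1, 2, 3, 3, 3, 3, 4, 4, 5, 5
  row 6: 1, 2, 3, 3, 3, 4, 5, 5, 6, 6
  row 7: 1, 2, 3, 3, 3, 4, 5, 6, 7, 7
  row 8: 1, 2, 3, 4, 4, 5, 6, 7, 8, 8
  row 9: 1, 2, 3, 4, 5, 6, 7, 8, 9, 9
  row 10: 1, 2, 3, 4, 5, 6, 7, 8, 9, 10

second differences of R give the permutation w = (7, 9, 3, 2, 1, 6, 8, 4, 5, 10).

5 SE-corners of the 20-cell Rothe diagram give Ess(w):

[(2, 6, 0), (2, 8, 1), (3, 2, 0), (4, 1, 0), (7, 5, 3)]


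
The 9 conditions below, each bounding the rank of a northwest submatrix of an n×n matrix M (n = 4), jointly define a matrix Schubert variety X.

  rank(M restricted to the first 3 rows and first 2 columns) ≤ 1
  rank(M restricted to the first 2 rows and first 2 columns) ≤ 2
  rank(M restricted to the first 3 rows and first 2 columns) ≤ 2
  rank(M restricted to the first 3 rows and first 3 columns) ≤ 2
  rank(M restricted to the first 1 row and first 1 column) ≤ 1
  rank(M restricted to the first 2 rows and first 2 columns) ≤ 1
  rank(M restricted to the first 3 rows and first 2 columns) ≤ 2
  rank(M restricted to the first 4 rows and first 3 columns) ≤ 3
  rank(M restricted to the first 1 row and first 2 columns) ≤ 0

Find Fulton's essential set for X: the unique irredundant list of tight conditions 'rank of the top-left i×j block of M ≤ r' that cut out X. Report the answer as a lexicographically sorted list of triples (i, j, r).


Computing R[i][j] = min implied NW-rank bound (n=4, 9 conditions):

  0 | 0 | 1 | 1
  1 | 1 | 2 | 2
  1 | 1 | 2 | 3
  1 | 2 | 3 | 4

reading off 1-entries of Δ²R: w = (3, 1, 4, 2).

D(w) has 3 cells with 2 SE-corners; essential set:

[(1, 2, 0), (3, 2, 1)]


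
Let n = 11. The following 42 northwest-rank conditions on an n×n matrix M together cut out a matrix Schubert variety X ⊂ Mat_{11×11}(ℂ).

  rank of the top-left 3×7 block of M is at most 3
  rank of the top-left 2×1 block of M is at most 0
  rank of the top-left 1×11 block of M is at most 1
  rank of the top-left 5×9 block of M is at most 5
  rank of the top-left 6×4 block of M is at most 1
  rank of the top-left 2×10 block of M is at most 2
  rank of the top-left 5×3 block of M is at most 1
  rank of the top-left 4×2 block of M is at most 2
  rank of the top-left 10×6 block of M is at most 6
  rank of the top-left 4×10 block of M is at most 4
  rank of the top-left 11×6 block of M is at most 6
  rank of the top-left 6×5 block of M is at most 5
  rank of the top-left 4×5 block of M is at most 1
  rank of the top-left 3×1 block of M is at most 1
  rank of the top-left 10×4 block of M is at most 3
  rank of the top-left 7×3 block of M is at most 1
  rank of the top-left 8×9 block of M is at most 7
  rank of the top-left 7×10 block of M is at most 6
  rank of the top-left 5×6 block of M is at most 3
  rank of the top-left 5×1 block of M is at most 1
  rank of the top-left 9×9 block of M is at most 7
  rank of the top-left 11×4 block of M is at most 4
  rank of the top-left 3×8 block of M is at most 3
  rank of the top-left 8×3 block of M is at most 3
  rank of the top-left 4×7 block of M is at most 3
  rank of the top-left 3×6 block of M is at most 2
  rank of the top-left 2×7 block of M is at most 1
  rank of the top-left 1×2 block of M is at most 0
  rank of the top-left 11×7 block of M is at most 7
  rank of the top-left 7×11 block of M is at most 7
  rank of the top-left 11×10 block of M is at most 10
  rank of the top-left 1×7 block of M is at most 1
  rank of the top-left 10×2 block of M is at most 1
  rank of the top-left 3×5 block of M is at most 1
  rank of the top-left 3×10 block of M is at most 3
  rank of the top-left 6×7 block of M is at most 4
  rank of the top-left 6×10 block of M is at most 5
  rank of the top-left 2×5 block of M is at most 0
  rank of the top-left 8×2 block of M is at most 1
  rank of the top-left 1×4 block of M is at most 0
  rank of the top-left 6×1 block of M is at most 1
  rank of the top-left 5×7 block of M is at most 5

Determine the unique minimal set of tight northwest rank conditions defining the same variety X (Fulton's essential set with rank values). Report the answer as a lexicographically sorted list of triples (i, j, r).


Rank table r_w(11×11) implied by the 42 constraints:

  0, 0, 0, 0, 0, 1, 1, 1, 1, 1, 1
  0, 0, 0, 0, 0, 1, 1, 2, 2, 2, 2
  1, 1, 1, 1, 1, 2, 2, 3, 3, 3, 3
  1, 1, 1, 1, 1, 2, 3, 4, 4, 4, 4
  1, 1, 1, 1, 2, 3, 4, 5, 5, 5, 5
  1, 1, 1, 1, 2, 3, 4, 5, 5, 5, 6
  1, 1, 1, 2, 3, 4, 5, 6, 6, 6, 7
  1, 1, 2, 3, 4, 5, 6, 7, 7, 7, 8
  1, 1, 2, 3, 4, 5, 6, 7, 7, 8, 9
  1, 1, 2, 3, 4, 5, 6, 7, 8, 9, 10
  1, 2, 3, 4, 5, 6, 7, 8, 9, 10, 11

so w = (6, 8, 1, 7, 5, 11, 4, 3, 10, 9, 2).

Fulton essential set (8 of the 29 Rothe cells):

[(2, 5, 0), (2, 7, 1), (4, 5, 1), (6, 4, 1), (6, 10, 5), (7, 3, 1), (9, 9, 7), (10, 2, 1)]


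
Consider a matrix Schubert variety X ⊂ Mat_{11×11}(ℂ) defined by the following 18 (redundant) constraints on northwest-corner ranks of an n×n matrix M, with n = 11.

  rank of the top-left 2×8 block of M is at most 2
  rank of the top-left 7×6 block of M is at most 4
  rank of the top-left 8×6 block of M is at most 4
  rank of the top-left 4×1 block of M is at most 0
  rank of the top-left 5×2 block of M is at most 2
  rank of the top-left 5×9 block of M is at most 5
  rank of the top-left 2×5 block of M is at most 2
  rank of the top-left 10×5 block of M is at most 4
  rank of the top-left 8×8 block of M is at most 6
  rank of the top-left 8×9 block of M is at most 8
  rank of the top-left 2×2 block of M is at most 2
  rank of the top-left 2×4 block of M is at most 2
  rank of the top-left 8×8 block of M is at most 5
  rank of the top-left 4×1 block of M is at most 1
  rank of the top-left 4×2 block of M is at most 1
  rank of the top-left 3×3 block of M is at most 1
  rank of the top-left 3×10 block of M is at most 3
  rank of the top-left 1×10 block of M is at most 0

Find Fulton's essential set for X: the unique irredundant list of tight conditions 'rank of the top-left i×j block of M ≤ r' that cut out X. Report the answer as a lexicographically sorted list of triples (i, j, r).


Reconstructing r_w from the 18 given conditions:

  0 | 0 | 0 | 0 | 0 | 0 | 0 | 0 | 0 | 0 | 1
  0 | 1 | 1 | 1 | 1 | 1 | 1 | 1 | 1 | 1 | 2
  0 | 1 | 1 | 2 | 2 | 2 | 2 | 2 | 2 | 2 | 3
  0 | 1 | 2 | 3 | 3 | 3 | 3 | 3 | 3 | 3 | 4
  1 | 2 | 3 | 4 | 4 | 4 | 4 | 4 | 4 | 4 | 5
  1 | 2 | 3 | 4 | 4 | 4 | 5 | 5 | 5 | 5 | 6
  1 | 2 | 3 | 4 | 4 | 4 | 5 | 5 | 6 | 6 | 7
  1 | 2 | 3 | 4 | 4 | 4 | 5 | 5 | 6 | 7 | 8
  1 | 2 | 3 | 4 | 4 | 5 | 6 | 6 | 7 | 8 | 9
  1 | 2 | 3 | 4 | 4 | 5 | 6 | 7 | 8 | 9 | 10
  1 | 2 | 3 | 4 | 5 | 6 | 7 | 8 | 9 | 10 | 11

hence w(1..11) = (11, 2, 4, 3, 1, 7, 9, 10, 6, 8, 5).

Fulton essential set (6 of the 24 Rothe cells):

[(1, 10, 0), (3, 3, 1), (4, 1, 0), (8, 6, 4), (8, 8, 5), (10, 5, 4)]
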